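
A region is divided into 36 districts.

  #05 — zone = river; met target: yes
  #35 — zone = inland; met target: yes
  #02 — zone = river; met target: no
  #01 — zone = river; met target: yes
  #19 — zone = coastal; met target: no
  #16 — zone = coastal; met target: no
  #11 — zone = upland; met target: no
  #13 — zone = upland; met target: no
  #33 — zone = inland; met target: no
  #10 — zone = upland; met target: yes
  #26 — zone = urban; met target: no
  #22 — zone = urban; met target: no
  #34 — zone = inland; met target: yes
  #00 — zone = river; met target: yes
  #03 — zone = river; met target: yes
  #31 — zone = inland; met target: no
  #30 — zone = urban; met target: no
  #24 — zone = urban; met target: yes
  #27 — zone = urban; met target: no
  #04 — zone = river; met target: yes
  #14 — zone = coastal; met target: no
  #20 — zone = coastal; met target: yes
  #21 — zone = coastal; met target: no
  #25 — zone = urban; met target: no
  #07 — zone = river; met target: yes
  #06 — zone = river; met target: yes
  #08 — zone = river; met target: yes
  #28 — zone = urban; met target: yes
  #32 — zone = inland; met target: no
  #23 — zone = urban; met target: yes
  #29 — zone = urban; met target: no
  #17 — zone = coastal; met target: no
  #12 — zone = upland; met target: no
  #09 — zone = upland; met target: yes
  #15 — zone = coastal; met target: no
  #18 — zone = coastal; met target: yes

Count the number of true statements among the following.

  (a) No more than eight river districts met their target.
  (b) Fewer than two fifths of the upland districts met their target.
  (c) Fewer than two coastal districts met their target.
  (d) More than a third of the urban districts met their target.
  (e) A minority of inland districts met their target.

2

(a) river: |A| = 9, |A ∩ B| = 8; needs |A ∩ B| ≤ 8 — true.
(b) upland: |A| = 5, |A ∩ B| = 2; needs |A ∩ B| / |A| < 2/5 — false.
(c) coastal: |A| = 8, |A ∩ B| = 2; needs |A ∩ B| < 2 — false.
(d) urban: |A| = 9, |A ∩ B| = 3; needs |A ∩ B| / |A| > 1/3 — false.
(e) inland: |A| = 5, |A ∩ B| = 2; needs |A ∩ B| < |A ∖ B| — true.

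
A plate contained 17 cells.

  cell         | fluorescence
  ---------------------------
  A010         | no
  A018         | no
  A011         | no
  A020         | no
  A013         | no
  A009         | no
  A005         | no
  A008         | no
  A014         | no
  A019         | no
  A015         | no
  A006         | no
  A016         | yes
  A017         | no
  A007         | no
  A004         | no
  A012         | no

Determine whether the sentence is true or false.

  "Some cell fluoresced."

Truth condition: A ∩ B ≠ ∅ (|A ∩ B| ≥ 1).
|A| = 17, |A ∩ B| = 1, |A ∖ B| = 16.
So the statement is true.

True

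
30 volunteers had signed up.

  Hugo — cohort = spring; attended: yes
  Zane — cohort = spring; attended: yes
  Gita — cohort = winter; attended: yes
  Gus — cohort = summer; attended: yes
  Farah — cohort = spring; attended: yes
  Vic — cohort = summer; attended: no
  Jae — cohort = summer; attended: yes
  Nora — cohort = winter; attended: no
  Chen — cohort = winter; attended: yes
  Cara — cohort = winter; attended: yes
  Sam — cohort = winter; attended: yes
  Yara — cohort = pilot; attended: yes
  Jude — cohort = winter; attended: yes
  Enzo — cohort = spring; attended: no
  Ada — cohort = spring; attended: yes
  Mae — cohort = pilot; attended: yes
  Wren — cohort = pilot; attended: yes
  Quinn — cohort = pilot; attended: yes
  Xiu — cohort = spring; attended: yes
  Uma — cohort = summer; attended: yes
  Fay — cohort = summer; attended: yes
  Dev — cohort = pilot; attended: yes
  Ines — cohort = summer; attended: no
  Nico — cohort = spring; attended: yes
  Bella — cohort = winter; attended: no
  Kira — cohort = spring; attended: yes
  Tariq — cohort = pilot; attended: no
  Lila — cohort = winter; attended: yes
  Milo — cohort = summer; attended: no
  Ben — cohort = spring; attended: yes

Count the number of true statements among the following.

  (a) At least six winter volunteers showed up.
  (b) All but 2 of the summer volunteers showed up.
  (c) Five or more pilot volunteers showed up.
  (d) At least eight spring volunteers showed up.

(a) winter: |A| = 8, |A ∩ B| = 6; needs |A ∩ B| ≥ 6 — true.
(b) summer: |A| = 7, |A ∩ B| = 4; needs |A ∖ B| = 2 — false.
(c) pilot: |A| = 6, |A ∩ B| = 5; needs |A ∩ B| ≥ 5 — true.
(d) spring: |A| = 9, |A ∩ B| = 8; needs |A ∩ B| ≥ 8 — true.

3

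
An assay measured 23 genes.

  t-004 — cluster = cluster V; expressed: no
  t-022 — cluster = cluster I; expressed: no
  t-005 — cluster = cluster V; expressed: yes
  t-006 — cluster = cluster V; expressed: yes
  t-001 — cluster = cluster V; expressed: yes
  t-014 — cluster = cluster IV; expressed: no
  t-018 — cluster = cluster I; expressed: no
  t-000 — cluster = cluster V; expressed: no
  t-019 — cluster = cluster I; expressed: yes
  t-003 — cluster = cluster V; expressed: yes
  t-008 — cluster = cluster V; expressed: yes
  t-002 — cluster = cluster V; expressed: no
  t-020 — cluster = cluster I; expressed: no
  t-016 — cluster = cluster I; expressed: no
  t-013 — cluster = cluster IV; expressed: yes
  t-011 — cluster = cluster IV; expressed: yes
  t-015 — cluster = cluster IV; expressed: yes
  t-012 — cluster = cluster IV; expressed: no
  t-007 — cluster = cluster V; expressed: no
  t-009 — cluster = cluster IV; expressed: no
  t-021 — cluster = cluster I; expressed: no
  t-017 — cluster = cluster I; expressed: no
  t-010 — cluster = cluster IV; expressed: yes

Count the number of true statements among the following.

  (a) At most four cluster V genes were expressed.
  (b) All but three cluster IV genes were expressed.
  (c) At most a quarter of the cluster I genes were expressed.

2

(a) cluster V: |A| = 9, |A ∩ B| = 5; needs |A ∩ B| ≤ 4 — false.
(b) cluster IV: |A| = 7, |A ∩ B| = 4; needs |A ∖ B| = 3 — true.
(c) cluster I: |A| = 7, |A ∩ B| = 1; needs |A ∩ B| / |A| ≤ 1/4 — true.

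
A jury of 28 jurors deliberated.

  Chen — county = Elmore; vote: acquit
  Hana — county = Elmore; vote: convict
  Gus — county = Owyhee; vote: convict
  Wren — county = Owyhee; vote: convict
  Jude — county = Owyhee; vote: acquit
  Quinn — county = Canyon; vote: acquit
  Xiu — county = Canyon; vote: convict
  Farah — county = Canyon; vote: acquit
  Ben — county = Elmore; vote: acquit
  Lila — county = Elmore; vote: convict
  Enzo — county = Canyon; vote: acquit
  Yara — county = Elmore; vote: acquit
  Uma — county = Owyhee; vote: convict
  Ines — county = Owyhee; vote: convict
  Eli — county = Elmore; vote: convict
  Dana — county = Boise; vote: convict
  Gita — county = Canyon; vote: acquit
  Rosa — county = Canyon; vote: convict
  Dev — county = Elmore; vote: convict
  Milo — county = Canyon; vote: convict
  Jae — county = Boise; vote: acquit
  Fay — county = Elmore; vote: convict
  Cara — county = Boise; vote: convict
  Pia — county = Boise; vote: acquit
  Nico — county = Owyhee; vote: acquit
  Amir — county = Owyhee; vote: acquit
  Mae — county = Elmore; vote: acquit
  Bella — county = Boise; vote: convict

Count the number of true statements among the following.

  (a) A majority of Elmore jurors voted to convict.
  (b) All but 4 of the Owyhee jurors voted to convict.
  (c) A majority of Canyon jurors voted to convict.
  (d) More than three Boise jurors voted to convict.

1

(a) Elmore: |A| = 9, |A ∩ B| = 5; needs |A ∩ B| > |A ∖ B| — true.
(b) Owyhee: |A| = 7, |A ∩ B| = 4; needs |A ∖ B| = 4 — false.
(c) Canyon: |A| = 7, |A ∩ B| = 3; needs |A ∩ B| > |A ∖ B| — false.
(d) Boise: |A| = 5, |A ∩ B| = 3; needs |A ∩ B| > 3 — false.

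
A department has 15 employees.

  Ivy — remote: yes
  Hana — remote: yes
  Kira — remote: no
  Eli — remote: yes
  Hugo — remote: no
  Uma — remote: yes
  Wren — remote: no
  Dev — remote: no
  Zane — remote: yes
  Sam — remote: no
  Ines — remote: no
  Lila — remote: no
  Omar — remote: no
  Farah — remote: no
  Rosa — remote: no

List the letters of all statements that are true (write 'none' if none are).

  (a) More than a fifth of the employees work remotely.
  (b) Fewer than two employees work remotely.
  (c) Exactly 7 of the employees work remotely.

|A| = 15, |A ∩ B| = 5, |A ∖ B| = 10.
(a) |A ∩ B| / |A| > 1/5: holds.
(b) |A ∩ B| < 2: fails.
(c) |A ∩ B| = 7: fails.

(a)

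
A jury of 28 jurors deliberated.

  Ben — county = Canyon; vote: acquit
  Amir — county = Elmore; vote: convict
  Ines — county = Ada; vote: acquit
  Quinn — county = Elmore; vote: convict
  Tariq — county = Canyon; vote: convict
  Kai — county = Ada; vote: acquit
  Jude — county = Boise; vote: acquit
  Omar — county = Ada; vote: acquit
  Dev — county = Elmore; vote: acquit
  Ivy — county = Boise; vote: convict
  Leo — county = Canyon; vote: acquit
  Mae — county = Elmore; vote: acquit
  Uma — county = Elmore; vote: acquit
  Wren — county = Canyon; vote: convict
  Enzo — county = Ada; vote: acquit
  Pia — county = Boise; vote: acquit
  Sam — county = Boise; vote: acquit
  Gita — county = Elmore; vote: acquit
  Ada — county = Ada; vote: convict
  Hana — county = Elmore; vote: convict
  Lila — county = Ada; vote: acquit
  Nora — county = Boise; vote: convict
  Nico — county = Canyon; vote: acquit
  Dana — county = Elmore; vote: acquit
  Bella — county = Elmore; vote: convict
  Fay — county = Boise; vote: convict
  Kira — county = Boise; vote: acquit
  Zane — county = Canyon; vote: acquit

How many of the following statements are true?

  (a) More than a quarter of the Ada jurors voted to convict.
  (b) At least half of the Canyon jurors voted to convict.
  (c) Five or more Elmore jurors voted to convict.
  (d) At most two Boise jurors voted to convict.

(a) Ada: |A| = 6, |A ∩ B| = 1; needs |A ∩ B| / |A| > 1/4 — false.
(b) Canyon: |A| = 6, |A ∩ B| = 2; needs |A ∩ B| ≥ |A ∖ B| — false.
(c) Elmore: |A| = 9, |A ∩ B| = 4; needs |A ∩ B| ≥ 5 — false.
(d) Boise: |A| = 7, |A ∩ B| = 3; needs |A ∩ B| ≤ 2 — false.

0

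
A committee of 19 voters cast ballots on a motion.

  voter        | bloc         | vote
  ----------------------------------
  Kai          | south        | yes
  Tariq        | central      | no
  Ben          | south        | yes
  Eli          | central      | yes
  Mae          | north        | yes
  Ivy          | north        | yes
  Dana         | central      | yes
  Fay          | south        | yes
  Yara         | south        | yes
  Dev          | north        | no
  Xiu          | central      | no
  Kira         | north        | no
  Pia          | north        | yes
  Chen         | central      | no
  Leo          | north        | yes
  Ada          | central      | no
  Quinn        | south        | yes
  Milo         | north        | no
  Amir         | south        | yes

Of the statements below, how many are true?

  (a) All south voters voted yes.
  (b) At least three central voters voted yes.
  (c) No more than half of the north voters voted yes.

(a) south: |A| = 6, |A ∩ B| = 6; needs A ⊆ B, i.e. every element of A is in B (|A ∖ B| = 0) — true.
(b) central: |A| = 6, |A ∩ B| = 2; needs |A ∩ B| ≥ 3 — false.
(c) north: |A| = 7, |A ∩ B| = 4; needs |A ∩ B| ≤ |A ∖ B| — false.

1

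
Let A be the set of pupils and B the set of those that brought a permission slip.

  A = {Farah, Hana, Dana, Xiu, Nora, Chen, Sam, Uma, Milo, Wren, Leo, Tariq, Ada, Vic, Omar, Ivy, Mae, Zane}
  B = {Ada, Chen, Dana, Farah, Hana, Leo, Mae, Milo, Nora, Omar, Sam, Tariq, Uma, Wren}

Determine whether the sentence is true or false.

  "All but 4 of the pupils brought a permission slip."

True

'All but 4 of the pupils brought a permission slip' holds iff |A ∖ B| = 4.
|A| = 18, |A ∩ B| = 14, |A ∖ B| = 4.
|A ∖ B| = 4, so the statement is true.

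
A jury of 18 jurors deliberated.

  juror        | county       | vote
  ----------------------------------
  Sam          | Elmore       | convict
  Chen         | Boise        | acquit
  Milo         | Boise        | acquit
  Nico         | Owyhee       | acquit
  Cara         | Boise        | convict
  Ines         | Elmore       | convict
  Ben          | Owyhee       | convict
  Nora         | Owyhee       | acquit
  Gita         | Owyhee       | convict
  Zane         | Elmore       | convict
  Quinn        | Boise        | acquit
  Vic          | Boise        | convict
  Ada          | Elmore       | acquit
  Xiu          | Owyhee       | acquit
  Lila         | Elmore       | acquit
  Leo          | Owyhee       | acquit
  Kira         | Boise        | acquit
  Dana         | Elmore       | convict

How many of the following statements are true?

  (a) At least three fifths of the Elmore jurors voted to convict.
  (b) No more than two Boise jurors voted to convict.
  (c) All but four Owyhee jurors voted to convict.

(a) Elmore: |A| = 6, |A ∩ B| = 4; needs |A ∩ B| / |A| ≥ 3/5 — true.
(b) Boise: |A| = 6, |A ∩ B| = 2; needs |A ∩ B| ≤ 2 — true.
(c) Owyhee: |A| = 6, |A ∩ B| = 2; needs |A ∖ B| = 4 — true.

3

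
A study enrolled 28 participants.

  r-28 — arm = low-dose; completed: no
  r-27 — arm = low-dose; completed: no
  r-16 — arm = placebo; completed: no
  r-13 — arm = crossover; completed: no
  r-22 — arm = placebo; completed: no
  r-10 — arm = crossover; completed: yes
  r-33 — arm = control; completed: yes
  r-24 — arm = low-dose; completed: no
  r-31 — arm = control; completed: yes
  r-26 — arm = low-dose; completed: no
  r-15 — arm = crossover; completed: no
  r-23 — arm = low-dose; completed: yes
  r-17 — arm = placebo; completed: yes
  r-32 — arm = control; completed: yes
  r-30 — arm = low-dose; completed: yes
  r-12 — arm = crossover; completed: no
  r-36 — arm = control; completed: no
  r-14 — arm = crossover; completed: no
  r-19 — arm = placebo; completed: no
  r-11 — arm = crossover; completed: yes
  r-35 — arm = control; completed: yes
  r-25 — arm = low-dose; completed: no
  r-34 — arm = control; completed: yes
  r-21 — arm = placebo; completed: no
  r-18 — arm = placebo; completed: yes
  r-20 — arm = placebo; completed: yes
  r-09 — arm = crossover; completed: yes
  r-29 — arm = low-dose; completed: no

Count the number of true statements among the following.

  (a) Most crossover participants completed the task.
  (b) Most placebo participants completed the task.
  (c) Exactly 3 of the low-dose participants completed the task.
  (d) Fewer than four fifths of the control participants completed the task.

(a) crossover: |A| = 7, |A ∩ B| = 3; needs |A ∩ B| > |A ∖ B| — false.
(b) placebo: |A| = 7, |A ∩ B| = 3; needs |A ∩ B| > |A ∖ B| — false.
(c) low-dose: |A| = 8, |A ∩ B| = 2; needs |A ∩ B| = 3 — false.
(d) control: |A| = 6, |A ∩ B| = 5; needs |A ∩ B| / |A| < 4/5 — false.

0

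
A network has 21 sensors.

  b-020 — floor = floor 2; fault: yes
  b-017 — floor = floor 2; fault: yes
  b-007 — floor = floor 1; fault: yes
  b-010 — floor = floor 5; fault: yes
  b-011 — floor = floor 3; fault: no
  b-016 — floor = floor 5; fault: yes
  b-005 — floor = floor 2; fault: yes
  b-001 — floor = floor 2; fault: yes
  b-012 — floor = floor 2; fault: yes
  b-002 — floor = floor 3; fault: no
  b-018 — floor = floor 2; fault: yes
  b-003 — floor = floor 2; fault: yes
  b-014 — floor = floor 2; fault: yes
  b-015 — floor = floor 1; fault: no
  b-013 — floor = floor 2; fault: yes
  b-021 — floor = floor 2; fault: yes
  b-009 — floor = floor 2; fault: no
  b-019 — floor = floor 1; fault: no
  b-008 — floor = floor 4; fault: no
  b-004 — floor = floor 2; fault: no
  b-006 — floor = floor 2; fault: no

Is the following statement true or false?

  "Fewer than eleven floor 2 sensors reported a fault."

Truth condition: |A ∩ B| < 11.
A (the restrictor) = {b-020, b-017, b-005, b-001, b-012, b-018, b-003, b-014, b-013, b-021, b-009, b-004, b-006}, |A| = 13.
A ∩ B = {b-020, b-017, b-005, b-001, b-012, b-018, b-003, b-014, b-013, b-021}, so |A ∩ B| = 10.
|A ∩ B| = 10, so the statement is true.

True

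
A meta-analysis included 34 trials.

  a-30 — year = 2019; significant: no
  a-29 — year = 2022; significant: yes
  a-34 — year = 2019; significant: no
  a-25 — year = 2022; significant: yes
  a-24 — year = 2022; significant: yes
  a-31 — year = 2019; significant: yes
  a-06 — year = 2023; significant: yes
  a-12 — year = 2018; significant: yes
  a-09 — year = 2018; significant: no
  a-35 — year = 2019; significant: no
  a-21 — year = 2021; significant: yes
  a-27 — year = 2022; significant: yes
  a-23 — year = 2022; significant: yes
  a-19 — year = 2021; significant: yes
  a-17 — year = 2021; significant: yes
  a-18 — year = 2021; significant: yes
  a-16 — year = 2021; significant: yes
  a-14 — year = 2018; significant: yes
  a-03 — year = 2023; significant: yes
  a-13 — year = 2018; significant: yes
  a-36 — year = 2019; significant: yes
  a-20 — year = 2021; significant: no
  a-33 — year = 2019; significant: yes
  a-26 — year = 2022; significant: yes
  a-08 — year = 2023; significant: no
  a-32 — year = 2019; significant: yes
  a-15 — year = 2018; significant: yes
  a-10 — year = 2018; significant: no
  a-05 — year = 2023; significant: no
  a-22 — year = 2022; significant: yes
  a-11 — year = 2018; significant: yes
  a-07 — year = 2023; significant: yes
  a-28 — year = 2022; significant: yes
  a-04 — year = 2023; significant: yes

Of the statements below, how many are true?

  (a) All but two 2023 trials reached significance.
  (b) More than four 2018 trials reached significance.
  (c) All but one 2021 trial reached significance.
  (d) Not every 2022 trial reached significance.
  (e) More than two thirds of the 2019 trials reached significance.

3

(a) 2023: |A| = 6, |A ∩ B| = 4; needs |A ∖ B| = 2 — true.
(b) 2018: |A| = 7, |A ∩ B| = 5; needs |A ∩ B| > 4 — true.
(c) 2021: |A| = 6, |A ∩ B| = 5; needs |A ∖ B| = 1 — true.
(d) 2022: |A| = 8, |A ∩ B| = 8; needs A ⊄ B (|A ∖ B| ≥ 1) — false.
(e) 2019: |A| = 7, |A ∩ B| = 4; needs |A ∩ B| / |A| > 2/3 — false.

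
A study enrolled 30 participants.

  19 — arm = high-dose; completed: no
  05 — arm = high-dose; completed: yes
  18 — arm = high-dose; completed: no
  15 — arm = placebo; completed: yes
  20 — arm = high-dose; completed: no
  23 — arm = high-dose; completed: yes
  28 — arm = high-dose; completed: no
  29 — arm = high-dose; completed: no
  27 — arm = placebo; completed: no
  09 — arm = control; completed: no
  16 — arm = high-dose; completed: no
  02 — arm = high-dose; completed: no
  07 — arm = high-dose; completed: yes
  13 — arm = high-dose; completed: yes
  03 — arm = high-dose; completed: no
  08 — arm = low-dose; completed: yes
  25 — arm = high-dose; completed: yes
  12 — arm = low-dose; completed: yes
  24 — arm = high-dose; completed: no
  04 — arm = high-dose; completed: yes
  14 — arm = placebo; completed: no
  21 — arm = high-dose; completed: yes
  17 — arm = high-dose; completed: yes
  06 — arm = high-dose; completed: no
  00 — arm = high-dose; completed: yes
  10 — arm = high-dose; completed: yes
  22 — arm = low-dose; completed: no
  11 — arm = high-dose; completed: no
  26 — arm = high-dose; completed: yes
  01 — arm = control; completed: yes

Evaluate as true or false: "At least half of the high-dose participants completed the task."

True

'At least half of the high-dose participants completed the task' holds iff |A ∩ B| ≥ |A ∖ B|.
|A| = 22, |A ∩ B| = 11, |A ∖ B| = 11.
11 = 11, so the statement is true.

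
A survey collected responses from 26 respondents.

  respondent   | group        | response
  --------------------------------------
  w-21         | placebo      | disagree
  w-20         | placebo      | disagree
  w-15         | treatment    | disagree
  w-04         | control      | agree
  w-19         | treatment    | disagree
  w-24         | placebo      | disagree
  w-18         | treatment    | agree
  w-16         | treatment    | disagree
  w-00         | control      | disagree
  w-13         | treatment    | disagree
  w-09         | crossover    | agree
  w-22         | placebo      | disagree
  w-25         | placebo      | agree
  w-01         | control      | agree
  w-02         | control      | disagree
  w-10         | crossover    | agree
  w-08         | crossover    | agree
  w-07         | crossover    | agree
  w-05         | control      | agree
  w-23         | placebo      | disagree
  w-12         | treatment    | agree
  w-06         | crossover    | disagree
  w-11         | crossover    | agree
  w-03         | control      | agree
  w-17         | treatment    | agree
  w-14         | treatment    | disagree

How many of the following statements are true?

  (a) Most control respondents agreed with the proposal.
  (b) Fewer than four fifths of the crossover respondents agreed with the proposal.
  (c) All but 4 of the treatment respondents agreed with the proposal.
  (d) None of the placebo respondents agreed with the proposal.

(a) control: |A| = 6, |A ∩ B| = 4; needs |A ∩ B| > |A ∖ B| — true.
(b) crossover: |A| = 6, |A ∩ B| = 5; needs |A ∩ B| / |A| < 4/5 — false.
(c) treatment: |A| = 8, |A ∩ B| = 3; needs |A ∖ B| = 4 — false.
(d) placebo: |A| = 6, |A ∩ B| = 1; needs A ∩ B = ∅ (|A ∩ B| = 0) — false.

1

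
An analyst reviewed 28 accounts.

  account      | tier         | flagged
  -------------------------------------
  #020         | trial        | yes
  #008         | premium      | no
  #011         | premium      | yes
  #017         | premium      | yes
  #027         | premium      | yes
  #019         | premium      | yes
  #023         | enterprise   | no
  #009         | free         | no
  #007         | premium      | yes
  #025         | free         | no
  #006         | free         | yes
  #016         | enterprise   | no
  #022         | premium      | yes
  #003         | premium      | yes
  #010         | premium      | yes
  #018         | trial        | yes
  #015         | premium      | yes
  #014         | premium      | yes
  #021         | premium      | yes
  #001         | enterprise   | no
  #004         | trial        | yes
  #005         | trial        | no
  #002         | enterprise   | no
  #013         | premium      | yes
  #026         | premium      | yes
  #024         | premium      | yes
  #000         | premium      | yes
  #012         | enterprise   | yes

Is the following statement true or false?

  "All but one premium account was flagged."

True

Truth condition: |A ∖ B| = 1.
|A| = 16, |A ∩ B| = 15, |A ∖ B| = 1.
|A ∖ B| = 1, so the statement is true.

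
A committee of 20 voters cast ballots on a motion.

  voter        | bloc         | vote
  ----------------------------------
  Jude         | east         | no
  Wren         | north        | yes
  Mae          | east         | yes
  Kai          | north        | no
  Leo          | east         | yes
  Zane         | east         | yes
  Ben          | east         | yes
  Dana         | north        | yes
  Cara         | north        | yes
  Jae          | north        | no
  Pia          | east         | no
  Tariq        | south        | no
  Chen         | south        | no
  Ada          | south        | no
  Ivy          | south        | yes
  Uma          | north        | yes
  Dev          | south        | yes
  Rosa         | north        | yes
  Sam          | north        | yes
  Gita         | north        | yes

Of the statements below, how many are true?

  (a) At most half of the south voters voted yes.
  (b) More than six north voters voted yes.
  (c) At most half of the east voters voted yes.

(a) south: |A| = 5, |A ∩ B| = 2; needs |A ∩ B| ≤ |A ∖ B| — true.
(b) north: |A| = 9, |A ∩ B| = 7; needs |A ∩ B| > 6 — true.
(c) east: |A| = 6, |A ∩ B| = 4; needs |A ∩ B| ≤ |A ∖ B| — false.

2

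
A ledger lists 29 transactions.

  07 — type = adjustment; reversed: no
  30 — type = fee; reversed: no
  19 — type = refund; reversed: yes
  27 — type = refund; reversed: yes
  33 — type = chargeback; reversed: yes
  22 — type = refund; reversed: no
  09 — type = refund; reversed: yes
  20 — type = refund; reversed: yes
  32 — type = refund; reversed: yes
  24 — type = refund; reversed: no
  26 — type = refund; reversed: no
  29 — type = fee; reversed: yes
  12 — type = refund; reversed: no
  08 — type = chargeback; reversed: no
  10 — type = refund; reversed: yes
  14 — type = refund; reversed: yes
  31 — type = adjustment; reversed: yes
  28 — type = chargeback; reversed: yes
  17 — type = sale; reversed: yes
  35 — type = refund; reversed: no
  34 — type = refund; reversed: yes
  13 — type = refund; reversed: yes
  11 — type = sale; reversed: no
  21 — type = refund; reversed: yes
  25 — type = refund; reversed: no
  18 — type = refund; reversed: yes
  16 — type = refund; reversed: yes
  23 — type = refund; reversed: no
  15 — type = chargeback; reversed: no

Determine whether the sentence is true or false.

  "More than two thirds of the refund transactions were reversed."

False

'More than two thirds of the refund transactions were reversed' holds iff |A ∩ B| / |A| > 2/3.
|A| = 19, |A ∩ B| = 12, |A ∖ B| = 7.
|A ∩ B|/|A| = 12/19, so the statement is false.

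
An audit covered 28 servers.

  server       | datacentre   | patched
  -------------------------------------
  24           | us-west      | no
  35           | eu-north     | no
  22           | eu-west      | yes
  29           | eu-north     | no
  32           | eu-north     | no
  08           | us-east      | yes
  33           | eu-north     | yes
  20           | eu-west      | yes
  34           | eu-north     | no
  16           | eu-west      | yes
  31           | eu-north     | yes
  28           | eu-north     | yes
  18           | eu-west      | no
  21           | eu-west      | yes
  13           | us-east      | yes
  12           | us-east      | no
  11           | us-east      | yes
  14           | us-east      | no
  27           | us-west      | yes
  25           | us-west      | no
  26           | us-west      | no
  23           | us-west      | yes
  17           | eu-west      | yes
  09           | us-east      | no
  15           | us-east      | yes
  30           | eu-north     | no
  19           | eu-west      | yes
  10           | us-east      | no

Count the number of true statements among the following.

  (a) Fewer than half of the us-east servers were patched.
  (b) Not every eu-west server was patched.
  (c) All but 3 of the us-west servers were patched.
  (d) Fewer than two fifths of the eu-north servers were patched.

3

(a) us-east: |A| = 8, |A ∩ B| = 4; needs |A ∩ B| < |A ∖ B| — false.
(b) eu-west: |A| = 7, |A ∩ B| = 6; needs A ⊄ B (|A ∖ B| ≥ 1) — true.
(c) us-west: |A| = 5, |A ∩ B| = 2; needs |A ∖ B| = 3 — true.
(d) eu-north: |A| = 8, |A ∩ B| = 3; needs |A ∩ B| / |A| < 2/5 — true.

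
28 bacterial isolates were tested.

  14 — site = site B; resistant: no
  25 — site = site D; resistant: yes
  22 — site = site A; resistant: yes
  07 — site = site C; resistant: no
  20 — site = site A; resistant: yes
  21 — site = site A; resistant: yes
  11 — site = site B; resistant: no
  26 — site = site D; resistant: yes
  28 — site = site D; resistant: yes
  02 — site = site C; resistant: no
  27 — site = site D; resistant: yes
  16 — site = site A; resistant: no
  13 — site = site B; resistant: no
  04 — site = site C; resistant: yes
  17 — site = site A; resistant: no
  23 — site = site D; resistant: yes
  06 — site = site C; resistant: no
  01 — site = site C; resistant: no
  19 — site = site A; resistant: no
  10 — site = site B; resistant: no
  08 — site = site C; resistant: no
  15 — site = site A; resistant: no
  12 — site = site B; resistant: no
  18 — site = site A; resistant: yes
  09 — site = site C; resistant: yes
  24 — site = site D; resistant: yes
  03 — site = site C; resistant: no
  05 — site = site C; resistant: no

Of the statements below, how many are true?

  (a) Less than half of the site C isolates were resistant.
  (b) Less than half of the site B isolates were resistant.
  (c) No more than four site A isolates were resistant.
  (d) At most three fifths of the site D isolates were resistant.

3

(a) site C: |A| = 9, |A ∩ B| = 2; needs |A ∩ B| < |A ∖ B| — true.
(b) site B: |A| = 5, |A ∩ B| = 0; needs |A ∩ B| < |A ∖ B| — true.
(c) site A: |A| = 8, |A ∩ B| = 4; needs |A ∩ B| ≤ 4 — true.
(d) site D: |A| = 6, |A ∩ B| = 6; needs |A ∩ B| / |A| ≤ 3/5 — false.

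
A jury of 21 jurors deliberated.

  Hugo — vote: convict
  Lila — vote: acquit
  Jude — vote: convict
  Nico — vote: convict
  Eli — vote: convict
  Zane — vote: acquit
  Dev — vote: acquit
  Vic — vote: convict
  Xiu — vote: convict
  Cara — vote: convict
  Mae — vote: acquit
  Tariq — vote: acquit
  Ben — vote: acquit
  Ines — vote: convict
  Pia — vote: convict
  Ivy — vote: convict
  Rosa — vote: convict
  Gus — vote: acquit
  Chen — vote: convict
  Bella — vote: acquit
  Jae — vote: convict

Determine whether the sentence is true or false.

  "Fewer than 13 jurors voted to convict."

Truth condition: |A ∩ B| < 13.
|A| = 21, |A ∩ B| = 13, |A ∖ B| = 8.
|A ∩ B| = 13, so the statement is false.

False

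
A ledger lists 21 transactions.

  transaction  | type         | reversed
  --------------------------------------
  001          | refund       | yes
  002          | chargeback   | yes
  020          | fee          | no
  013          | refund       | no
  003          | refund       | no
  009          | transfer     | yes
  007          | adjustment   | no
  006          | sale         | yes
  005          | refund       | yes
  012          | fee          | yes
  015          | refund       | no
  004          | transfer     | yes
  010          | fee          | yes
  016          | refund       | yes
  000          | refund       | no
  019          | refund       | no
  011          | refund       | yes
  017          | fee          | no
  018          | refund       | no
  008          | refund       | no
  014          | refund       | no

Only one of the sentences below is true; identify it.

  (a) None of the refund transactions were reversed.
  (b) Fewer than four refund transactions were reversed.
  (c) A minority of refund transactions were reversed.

|A| = 12, |A ∩ B| = 4, |A ∖ B| = 8.
(a) requires A ∩ B = ∅ (|A ∩ B| = 0): false.
(b) requires |A ∩ B| < 4: false.
(c) requires |A ∩ B| < |A ∖ B|: true.

(c)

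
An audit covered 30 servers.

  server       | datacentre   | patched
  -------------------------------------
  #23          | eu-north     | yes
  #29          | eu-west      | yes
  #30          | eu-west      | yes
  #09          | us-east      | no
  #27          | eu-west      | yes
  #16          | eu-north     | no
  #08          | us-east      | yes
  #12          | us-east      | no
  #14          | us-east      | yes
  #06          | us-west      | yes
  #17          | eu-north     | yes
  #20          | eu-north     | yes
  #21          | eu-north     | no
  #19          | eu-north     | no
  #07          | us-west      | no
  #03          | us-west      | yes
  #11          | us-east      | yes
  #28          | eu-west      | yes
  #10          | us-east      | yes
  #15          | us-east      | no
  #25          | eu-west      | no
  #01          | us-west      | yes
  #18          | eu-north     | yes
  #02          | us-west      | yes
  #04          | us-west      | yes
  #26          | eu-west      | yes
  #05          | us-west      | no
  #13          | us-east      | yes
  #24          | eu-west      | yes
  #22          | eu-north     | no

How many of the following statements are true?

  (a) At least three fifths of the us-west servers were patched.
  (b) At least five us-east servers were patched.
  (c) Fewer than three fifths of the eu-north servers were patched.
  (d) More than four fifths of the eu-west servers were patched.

(a) us-west: |A| = 7, |A ∩ B| = 5; needs |A ∩ B| / |A| ≥ 3/5 — true.
(b) us-east: |A| = 8, |A ∩ B| = 5; needs |A ∩ B| ≥ 5 — true.
(c) eu-north: |A| = 8, |A ∩ B| = 4; needs |A ∩ B| / |A| < 3/5 — true.
(d) eu-west: |A| = 7, |A ∩ B| = 6; needs |A ∩ B| / |A| > 4/5 — true.

4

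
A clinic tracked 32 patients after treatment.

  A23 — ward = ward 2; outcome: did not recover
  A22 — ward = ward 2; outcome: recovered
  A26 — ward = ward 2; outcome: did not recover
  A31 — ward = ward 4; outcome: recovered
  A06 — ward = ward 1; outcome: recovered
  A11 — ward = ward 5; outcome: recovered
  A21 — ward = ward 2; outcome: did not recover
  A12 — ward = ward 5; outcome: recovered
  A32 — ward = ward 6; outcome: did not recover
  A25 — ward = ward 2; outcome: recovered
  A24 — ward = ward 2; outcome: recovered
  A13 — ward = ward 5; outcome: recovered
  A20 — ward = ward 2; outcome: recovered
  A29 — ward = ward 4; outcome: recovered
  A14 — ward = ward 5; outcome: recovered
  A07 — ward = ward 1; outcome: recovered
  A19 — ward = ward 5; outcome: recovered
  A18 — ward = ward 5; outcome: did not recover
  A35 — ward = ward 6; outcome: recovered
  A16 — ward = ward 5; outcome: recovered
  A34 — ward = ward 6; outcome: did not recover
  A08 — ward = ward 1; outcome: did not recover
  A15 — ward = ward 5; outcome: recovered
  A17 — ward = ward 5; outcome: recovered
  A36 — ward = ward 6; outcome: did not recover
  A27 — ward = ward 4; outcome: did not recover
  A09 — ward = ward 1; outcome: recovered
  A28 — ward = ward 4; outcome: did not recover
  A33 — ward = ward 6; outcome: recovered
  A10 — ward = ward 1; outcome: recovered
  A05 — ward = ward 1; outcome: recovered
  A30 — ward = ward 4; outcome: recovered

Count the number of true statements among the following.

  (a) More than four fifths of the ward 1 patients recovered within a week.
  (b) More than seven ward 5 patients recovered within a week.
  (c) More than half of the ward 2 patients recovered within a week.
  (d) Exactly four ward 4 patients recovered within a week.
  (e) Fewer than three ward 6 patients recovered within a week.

4

(a) ward 1: |A| = 6, |A ∩ B| = 5; needs |A ∩ B| / |A| > 4/5 — true.
(b) ward 5: |A| = 9, |A ∩ B| = 8; needs |A ∩ B| > 7 — true.
(c) ward 2: |A| = 7, |A ∩ B| = 4; needs |A ∩ B| > |A ∖ B| — true.
(d) ward 4: |A| = 5, |A ∩ B| = 3; needs |A ∩ B| = 4 — false.
(e) ward 6: |A| = 5, |A ∩ B| = 2; needs |A ∩ B| < 3 — true.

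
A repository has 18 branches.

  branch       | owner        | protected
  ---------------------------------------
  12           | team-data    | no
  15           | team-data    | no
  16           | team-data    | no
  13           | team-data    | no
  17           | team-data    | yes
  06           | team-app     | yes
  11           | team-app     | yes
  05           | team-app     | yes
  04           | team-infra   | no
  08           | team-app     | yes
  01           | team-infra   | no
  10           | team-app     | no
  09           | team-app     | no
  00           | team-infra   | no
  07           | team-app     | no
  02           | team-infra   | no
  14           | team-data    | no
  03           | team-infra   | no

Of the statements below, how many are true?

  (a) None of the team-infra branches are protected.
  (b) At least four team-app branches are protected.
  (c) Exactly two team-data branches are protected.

(a) team-infra: |A| = 5, |A ∩ B| = 0; needs A ∩ B = ∅ (|A ∩ B| = 0) — true.
(b) team-app: |A| = 7, |A ∩ B| = 4; needs |A ∩ B| ≥ 4 — true.
(c) team-data: |A| = 6, |A ∩ B| = 1; needs |A ∩ B| = 2 — false.

2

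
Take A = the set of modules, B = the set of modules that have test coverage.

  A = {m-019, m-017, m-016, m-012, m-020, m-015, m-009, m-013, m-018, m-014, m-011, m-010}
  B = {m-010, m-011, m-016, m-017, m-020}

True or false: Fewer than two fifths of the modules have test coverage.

The determiner here denotes the relation: |A ∩ B| / |A| < 2/5.
A (the restrictor) = {m-019, m-017, m-016, m-012, m-020, m-015, m-009, m-013, m-018, m-014, m-011, m-010}, |A| = 12.
A ∩ B = {m-017, m-016, m-020, m-011, m-010}, so |A ∩ B| = 5.
A ∖ B = {m-019, m-012, m-015, m-009, m-013, m-018, m-014}, so |A ∖ B| = 7.
|A ∩ B|/|A| = 5/12, so the statement is false.

False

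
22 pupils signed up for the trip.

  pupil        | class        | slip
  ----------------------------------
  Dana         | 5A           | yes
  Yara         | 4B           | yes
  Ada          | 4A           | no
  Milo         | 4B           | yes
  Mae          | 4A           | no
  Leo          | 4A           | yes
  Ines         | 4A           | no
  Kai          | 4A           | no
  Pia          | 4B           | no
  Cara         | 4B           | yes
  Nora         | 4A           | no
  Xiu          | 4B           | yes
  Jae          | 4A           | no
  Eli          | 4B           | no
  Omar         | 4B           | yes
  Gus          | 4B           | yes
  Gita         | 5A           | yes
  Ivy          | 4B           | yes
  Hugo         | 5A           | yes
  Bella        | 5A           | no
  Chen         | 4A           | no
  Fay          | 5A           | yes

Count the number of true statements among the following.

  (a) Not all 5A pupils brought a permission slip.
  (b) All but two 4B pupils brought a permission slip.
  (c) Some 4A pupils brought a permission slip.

(a) 5A: |A| = 5, |A ∩ B| = 4; needs A ⊄ B (|A ∖ B| ≥ 1) — true.
(b) 4B: |A| = 9, |A ∩ B| = 7; needs |A ∖ B| = 2 — true.
(c) 4A: |A| = 8, |A ∩ B| = 1; needs A ∩ B ≠ ∅ (|A ∩ B| ≥ 1) — true.

3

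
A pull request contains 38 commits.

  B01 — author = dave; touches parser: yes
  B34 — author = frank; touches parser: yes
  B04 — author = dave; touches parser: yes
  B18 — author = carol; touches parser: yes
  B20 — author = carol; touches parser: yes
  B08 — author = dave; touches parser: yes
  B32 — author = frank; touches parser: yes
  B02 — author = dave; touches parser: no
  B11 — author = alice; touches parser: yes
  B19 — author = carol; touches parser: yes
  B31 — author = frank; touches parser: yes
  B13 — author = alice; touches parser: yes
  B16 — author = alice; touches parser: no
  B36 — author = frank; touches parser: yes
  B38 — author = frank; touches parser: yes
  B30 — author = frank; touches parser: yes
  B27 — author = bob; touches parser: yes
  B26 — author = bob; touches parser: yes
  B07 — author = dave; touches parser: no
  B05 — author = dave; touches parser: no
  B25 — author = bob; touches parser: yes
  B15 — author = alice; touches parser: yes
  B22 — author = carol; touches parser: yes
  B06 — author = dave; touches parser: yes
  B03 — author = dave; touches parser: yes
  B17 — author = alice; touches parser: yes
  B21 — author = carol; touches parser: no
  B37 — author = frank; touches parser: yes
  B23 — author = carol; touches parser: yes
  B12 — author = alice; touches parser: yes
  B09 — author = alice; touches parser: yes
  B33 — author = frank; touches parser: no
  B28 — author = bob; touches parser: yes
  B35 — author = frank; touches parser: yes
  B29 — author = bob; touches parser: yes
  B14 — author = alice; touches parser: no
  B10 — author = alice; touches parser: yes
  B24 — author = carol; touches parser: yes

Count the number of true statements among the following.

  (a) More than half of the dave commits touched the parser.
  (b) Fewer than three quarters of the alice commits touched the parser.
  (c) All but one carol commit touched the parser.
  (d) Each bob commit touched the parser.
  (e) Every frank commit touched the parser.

3

(a) dave: |A| = 8, |A ∩ B| = 5; needs |A ∩ B| > |A ∖ B| — true.
(b) alice: |A| = 9, |A ∩ B| = 7; needs |A ∩ B| / |A| < 3/4 — false.
(c) carol: |A| = 7, |A ∩ B| = 6; needs |A ∖ B| = 1 — true.
(d) bob: |A| = 5, |A ∩ B| = 5; needs A ⊆ B, i.e. every element of A is in B (|A ∖ B| = 0) — true.
(e) frank: |A| = 9, |A ∩ B| = 8; needs A ⊆ B, i.e. every element of A is in B (|A ∖ B| = 0) — false.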